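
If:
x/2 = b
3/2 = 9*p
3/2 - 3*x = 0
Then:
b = 1/4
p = 1/6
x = 1/2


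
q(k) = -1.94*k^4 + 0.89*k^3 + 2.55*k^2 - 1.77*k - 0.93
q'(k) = -7.76*k^3 + 2.67*k^2 + 5.1*k - 1.77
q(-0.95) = 0.71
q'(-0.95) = 2.45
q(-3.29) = -226.49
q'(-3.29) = 286.69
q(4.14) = -471.31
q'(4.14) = -485.53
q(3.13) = -140.40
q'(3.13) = -197.60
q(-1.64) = -9.13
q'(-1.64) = 31.28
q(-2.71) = -99.75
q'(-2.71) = 158.46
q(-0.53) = 0.44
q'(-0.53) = -2.57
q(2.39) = -41.74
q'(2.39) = -80.27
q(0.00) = -0.93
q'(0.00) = -1.77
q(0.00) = -0.93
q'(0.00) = -1.77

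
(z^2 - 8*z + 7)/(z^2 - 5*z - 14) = (z - 1)/(z + 2)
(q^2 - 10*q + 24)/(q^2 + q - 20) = (q - 6)/(q + 5)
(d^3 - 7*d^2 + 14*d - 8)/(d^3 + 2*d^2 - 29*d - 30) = (d^3 - 7*d^2 + 14*d - 8)/(d^3 + 2*d^2 - 29*d - 30)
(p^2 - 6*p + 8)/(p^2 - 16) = (p - 2)/(p + 4)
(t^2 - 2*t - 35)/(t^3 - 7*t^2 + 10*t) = (t^2 - 2*t - 35)/(t*(t^2 - 7*t + 10))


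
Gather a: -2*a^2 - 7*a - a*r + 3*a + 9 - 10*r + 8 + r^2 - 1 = -2*a^2 + a*(-r - 4) + r^2 - 10*r + 16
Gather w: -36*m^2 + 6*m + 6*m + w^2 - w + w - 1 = -36*m^2 + 12*m + w^2 - 1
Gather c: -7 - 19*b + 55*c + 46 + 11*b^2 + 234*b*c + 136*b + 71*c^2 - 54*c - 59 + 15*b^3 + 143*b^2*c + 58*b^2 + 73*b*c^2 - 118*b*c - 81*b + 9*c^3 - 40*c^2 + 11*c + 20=15*b^3 + 69*b^2 + 36*b + 9*c^3 + c^2*(73*b + 31) + c*(143*b^2 + 116*b + 12)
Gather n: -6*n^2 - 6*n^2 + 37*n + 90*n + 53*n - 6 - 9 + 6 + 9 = -12*n^2 + 180*n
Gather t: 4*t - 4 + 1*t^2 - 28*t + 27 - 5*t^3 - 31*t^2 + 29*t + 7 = -5*t^3 - 30*t^2 + 5*t + 30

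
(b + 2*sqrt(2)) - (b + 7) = -7 + 2*sqrt(2)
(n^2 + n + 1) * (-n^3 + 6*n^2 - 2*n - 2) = -n^5 + 5*n^4 + 3*n^3 + 2*n^2 - 4*n - 2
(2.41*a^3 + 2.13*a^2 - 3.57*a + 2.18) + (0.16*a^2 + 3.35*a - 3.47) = 2.41*a^3 + 2.29*a^2 - 0.22*a - 1.29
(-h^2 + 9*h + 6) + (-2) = -h^2 + 9*h + 4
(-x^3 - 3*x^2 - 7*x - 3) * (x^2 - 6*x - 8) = -x^5 + 3*x^4 + 19*x^3 + 63*x^2 + 74*x + 24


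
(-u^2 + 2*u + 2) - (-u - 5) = -u^2 + 3*u + 7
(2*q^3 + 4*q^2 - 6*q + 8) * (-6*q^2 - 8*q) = -12*q^5 - 40*q^4 + 4*q^3 - 64*q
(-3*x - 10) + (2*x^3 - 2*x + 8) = 2*x^3 - 5*x - 2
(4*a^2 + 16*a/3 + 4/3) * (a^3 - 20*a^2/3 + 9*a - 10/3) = 4*a^5 - 64*a^4/3 + 16*a^3/9 + 232*a^2/9 - 52*a/9 - 40/9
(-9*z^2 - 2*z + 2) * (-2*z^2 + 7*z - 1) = 18*z^4 - 59*z^3 - 9*z^2 + 16*z - 2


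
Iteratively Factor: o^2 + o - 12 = (o - 3)*(o + 4)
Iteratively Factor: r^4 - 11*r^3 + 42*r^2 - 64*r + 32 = (r - 4)*(r^3 - 7*r^2 + 14*r - 8) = (r - 4)^2*(r^2 - 3*r + 2) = (r - 4)^2*(r - 1)*(r - 2)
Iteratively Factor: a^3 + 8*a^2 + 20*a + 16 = (a + 4)*(a^2 + 4*a + 4) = (a + 2)*(a + 4)*(a + 2)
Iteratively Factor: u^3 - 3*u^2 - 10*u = (u + 2)*(u^2 - 5*u) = u*(u + 2)*(u - 5)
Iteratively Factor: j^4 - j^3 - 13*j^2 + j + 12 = (j - 4)*(j^3 + 3*j^2 - j - 3) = (j - 4)*(j + 3)*(j^2 - 1) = (j - 4)*(j - 1)*(j + 3)*(j + 1)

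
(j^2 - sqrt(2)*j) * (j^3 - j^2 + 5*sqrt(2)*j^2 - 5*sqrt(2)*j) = j^5 - j^4 + 4*sqrt(2)*j^4 - 10*j^3 - 4*sqrt(2)*j^3 + 10*j^2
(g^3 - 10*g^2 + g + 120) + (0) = g^3 - 10*g^2 + g + 120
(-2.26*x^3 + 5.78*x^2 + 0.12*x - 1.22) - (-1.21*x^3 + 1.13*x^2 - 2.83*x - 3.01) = -1.05*x^3 + 4.65*x^2 + 2.95*x + 1.79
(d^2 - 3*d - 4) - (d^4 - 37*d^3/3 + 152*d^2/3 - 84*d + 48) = -d^4 + 37*d^3/3 - 149*d^2/3 + 81*d - 52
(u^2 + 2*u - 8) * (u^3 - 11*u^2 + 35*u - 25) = u^5 - 9*u^4 + 5*u^3 + 133*u^2 - 330*u + 200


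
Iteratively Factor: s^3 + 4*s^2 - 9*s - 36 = (s - 3)*(s^2 + 7*s + 12) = (s - 3)*(s + 4)*(s + 3)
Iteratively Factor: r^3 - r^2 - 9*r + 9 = (r - 1)*(r^2 - 9) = (r - 3)*(r - 1)*(r + 3)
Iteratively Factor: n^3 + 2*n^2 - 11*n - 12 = (n - 3)*(n^2 + 5*n + 4) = (n - 3)*(n + 4)*(n + 1)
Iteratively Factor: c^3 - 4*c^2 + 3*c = (c - 1)*(c^2 - 3*c) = (c - 3)*(c - 1)*(c)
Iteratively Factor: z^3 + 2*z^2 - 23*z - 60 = (z - 5)*(z^2 + 7*z + 12) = (z - 5)*(z + 4)*(z + 3)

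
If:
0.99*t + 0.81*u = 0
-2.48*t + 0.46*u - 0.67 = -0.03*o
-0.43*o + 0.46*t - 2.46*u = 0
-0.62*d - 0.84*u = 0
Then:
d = -0.40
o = -1.93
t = -0.24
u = 0.29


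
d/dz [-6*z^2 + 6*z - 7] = 6 - 12*z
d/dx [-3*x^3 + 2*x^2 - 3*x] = -9*x^2 + 4*x - 3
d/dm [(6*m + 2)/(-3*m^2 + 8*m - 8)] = 2*(9*m^2 + 6*m - 32)/(9*m^4 - 48*m^3 + 112*m^2 - 128*m + 64)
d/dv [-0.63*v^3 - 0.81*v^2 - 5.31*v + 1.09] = -1.89*v^2 - 1.62*v - 5.31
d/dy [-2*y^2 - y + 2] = -4*y - 1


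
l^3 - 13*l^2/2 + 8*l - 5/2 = (l - 5)*(l - 1)*(l - 1/2)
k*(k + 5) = k^2 + 5*k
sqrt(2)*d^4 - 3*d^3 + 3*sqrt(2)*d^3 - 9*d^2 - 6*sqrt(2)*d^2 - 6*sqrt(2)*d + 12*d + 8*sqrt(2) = (d - 1)*(d + 4)*(d - 2*sqrt(2))*(sqrt(2)*d + 1)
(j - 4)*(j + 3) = j^2 - j - 12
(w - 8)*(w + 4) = w^2 - 4*w - 32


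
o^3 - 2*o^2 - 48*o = o*(o - 8)*(o + 6)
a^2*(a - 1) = a^3 - a^2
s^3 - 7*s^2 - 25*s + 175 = (s - 7)*(s - 5)*(s + 5)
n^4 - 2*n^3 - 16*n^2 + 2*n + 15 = (n - 5)*(n - 1)*(n + 1)*(n + 3)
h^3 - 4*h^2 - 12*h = h*(h - 6)*(h + 2)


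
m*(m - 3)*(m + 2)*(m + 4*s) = m^4 + 4*m^3*s - m^3 - 4*m^2*s - 6*m^2 - 24*m*s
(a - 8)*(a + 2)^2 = a^3 - 4*a^2 - 28*a - 32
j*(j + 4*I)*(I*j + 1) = I*j^3 - 3*j^2 + 4*I*j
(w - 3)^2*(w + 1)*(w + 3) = w^4 - 2*w^3 - 12*w^2 + 18*w + 27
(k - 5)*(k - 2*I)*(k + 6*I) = k^3 - 5*k^2 + 4*I*k^2 + 12*k - 20*I*k - 60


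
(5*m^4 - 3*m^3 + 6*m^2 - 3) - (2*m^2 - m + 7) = 5*m^4 - 3*m^3 + 4*m^2 + m - 10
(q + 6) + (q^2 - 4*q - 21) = q^2 - 3*q - 15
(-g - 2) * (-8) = 8*g + 16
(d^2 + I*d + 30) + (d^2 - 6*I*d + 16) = 2*d^2 - 5*I*d + 46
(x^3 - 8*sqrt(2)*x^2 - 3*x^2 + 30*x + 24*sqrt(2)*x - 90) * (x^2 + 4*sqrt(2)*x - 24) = x^5 - 4*sqrt(2)*x^4 - 3*x^4 - 58*x^3 + 12*sqrt(2)*x^3 + 174*x^2 + 312*sqrt(2)*x^2 - 936*sqrt(2)*x - 720*x + 2160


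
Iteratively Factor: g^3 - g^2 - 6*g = (g)*(g^2 - g - 6) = g*(g + 2)*(g - 3)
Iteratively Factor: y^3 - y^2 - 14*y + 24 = (y - 3)*(y^2 + 2*y - 8) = (y - 3)*(y - 2)*(y + 4)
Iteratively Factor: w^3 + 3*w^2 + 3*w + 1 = (w + 1)*(w^2 + 2*w + 1) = (w + 1)^2*(w + 1)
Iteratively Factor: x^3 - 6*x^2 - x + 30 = (x + 2)*(x^2 - 8*x + 15) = (x - 5)*(x + 2)*(x - 3)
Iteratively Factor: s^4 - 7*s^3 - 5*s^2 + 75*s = (s - 5)*(s^3 - 2*s^2 - 15*s) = (s - 5)^2*(s^2 + 3*s) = s*(s - 5)^2*(s + 3)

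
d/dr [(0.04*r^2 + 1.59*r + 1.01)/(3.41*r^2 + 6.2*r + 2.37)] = (-5.1739*r^2 - 6.6986*r - 2.4937)/(11.6281*r^4 + 42.284*r^3 + 54.6034*r^2 + 29.388*r + 5.6169)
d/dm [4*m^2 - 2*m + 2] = 8*m - 2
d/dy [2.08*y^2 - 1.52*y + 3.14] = 4.16*y - 1.52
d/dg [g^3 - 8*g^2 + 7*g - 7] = 3*g^2 - 16*g + 7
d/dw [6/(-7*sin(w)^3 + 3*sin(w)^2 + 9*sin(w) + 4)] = 18*(7*sin(w)^2 - 2*sin(w) - 3)*cos(w)/(-7*sin(w)^3 + 3*sin(w)^2 + 9*sin(w) + 4)^2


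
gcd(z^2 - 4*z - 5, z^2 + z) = z + 1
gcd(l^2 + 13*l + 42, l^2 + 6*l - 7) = l + 7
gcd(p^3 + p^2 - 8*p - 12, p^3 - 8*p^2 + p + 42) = p^2 - p - 6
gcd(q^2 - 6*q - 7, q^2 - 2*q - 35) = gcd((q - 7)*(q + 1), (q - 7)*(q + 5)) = q - 7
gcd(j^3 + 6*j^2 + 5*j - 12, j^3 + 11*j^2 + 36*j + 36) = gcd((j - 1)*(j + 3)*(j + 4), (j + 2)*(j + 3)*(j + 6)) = j + 3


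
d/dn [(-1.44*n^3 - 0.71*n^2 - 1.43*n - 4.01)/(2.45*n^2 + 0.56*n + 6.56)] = (-3.528*n^4 - 1.6128*n^3 - 25.2333*n^2 + 10.3338*n - 7.1352)/(6.0025*n^4 + 2.744*n^3 + 32.4576*n^2 + 7.3472*n + 43.0336)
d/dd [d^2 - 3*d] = 2*d - 3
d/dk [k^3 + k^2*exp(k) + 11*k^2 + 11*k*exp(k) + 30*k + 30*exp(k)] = k^2*exp(k) + 3*k^2 + 13*k*exp(k) + 22*k + 41*exp(k) + 30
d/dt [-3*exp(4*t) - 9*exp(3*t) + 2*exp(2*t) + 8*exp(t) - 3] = (-12*exp(3*t) - 27*exp(2*t) + 4*exp(t) + 8)*exp(t)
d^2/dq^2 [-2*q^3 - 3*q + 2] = -12*q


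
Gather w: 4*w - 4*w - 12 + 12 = 0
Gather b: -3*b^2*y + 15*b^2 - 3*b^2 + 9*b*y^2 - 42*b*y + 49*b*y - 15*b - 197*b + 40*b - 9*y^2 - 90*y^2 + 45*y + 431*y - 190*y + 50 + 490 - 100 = b^2*(12 - 3*y) + b*(9*y^2 + 7*y - 172) - 99*y^2 + 286*y + 440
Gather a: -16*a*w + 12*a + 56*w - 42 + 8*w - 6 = a*(12 - 16*w) + 64*w - 48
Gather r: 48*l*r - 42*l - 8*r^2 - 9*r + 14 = -42*l - 8*r^2 + r*(48*l - 9) + 14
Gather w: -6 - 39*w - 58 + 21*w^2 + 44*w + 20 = 21*w^2 + 5*w - 44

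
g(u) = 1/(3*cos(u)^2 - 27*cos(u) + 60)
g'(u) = (6*sin(u)*cos(u) - 27*sin(u))/(3*cos(u)^2 - 27*cos(u) + 60)^2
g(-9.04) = 0.01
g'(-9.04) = 0.00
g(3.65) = 0.01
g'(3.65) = 0.00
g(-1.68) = 0.02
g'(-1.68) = 0.01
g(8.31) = 0.01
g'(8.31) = -0.01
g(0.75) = 0.02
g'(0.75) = -0.01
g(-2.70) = 0.01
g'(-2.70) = 0.00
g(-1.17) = 0.02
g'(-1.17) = 0.01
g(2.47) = 0.01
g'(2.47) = -0.00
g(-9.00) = 0.01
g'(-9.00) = 0.00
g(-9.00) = 0.01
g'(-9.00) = 0.00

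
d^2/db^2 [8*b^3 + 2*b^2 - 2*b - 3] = 48*b + 4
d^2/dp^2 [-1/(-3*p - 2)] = 18/(3*p + 2)^3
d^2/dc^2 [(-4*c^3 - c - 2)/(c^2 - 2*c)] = 2*(-17*c^3 - 6*c^2 + 12*c - 8)/(c^3*(c^3 - 6*c^2 + 12*c - 8))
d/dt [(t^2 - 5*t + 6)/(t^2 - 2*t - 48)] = 3*(t^2 - 36*t + 84)/(t^4 - 4*t^3 - 92*t^2 + 192*t + 2304)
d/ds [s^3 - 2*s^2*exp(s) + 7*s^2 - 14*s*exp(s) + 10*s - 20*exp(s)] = -2*s^2*exp(s) + 3*s^2 - 18*s*exp(s) + 14*s - 34*exp(s) + 10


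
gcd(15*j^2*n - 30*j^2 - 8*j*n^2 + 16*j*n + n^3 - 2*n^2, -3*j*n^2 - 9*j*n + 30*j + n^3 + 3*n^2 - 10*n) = 3*j*n - 6*j - n^2 + 2*n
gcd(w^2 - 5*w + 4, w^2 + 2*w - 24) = w - 4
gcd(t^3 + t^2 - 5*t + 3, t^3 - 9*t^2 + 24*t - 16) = t - 1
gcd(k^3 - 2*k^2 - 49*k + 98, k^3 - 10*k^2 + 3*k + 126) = k - 7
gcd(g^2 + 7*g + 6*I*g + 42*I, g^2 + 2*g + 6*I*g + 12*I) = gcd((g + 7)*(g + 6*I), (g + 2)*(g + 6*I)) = g + 6*I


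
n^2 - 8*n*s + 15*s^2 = (n - 5*s)*(n - 3*s)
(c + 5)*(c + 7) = c^2 + 12*c + 35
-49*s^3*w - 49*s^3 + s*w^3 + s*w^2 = (-7*s + w)*(7*s + w)*(s*w + s)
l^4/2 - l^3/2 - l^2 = l^2*(l/2 + 1/2)*(l - 2)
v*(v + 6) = v^2 + 6*v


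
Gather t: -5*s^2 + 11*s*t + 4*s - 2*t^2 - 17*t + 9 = -5*s^2 + 4*s - 2*t^2 + t*(11*s - 17) + 9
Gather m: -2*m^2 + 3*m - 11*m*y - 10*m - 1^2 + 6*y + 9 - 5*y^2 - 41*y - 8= -2*m^2 + m*(-11*y - 7) - 5*y^2 - 35*y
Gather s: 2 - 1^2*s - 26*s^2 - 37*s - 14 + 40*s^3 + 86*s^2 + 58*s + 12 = 40*s^3 + 60*s^2 + 20*s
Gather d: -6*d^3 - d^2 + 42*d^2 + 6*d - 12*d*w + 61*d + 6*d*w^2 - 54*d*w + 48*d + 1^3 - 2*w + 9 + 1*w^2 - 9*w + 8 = -6*d^3 + 41*d^2 + d*(6*w^2 - 66*w + 115) + w^2 - 11*w + 18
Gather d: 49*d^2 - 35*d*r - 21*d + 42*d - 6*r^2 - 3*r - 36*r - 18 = 49*d^2 + d*(21 - 35*r) - 6*r^2 - 39*r - 18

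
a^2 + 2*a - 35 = (a - 5)*(a + 7)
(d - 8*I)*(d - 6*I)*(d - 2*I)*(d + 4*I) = d^4 - 12*I*d^3 - 12*d^2 - 208*I*d - 384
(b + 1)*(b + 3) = b^2 + 4*b + 3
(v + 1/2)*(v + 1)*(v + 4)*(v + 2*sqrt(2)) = v^4 + 2*sqrt(2)*v^3 + 11*v^3/2 + 13*v^2/2 + 11*sqrt(2)*v^2 + 2*v + 13*sqrt(2)*v + 4*sqrt(2)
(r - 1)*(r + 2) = r^2 + r - 2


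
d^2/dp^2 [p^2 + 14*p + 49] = 2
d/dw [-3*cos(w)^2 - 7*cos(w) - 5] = (6*cos(w) + 7)*sin(w)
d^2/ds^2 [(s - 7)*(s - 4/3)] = 2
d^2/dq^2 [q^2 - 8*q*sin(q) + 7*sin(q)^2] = 8*q*sin(q) - 28*sin(q)^2 - 16*cos(q) + 16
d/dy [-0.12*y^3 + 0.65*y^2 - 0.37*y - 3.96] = -0.36*y^2 + 1.3*y - 0.37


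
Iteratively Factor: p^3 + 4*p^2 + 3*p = (p + 3)*(p^2 + p) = p*(p + 3)*(p + 1)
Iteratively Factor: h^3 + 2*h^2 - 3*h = (h)*(h^2 + 2*h - 3) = h*(h + 3)*(h - 1)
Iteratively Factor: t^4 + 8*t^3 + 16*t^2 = (t)*(t^3 + 8*t^2 + 16*t) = t*(t + 4)*(t^2 + 4*t) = t^2*(t + 4)*(t + 4)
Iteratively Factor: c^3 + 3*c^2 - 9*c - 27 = (c + 3)*(c^2 - 9) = (c + 3)^2*(c - 3)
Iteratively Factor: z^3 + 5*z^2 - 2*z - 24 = (z + 3)*(z^2 + 2*z - 8) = (z - 2)*(z + 3)*(z + 4)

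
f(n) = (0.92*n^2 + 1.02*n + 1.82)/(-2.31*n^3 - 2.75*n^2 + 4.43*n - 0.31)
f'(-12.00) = 0.00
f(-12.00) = 0.03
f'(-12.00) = 0.00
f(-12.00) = 0.03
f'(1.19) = 5.34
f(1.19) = -1.53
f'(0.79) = 128.65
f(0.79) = 9.57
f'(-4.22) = 0.06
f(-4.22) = 0.13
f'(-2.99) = 0.33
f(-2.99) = 0.30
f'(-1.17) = 0.12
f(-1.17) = -0.34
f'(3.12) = 0.08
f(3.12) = -0.17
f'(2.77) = 0.12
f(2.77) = -0.20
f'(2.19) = 0.26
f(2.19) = -0.30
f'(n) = (1.84*n + 1.02)/(-2.31*n^3 - 2.75*n^2 + 4.43*n - 0.31) + (0.92*n^2 + 1.02*n + 1.82)*(6.93*n^2 + 5.5*n - 4.43)/(-2.31*n^3 - 2.75*n^2 + 4.43*n - 0.31)^2 = (2.1252*n^4 + 4.7124*n^3 + 19.4932*n^2 + 9.4396*n - 8.3788)/(5.3361*n^6 + 12.705*n^5 - 12.9041*n^4 - 22.9328*n^3 + 21.3299*n^2 - 2.7466*n + 0.0961)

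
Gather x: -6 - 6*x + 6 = -6*x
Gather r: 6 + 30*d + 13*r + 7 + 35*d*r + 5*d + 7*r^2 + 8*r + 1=35*d + 7*r^2 + r*(35*d + 21) + 14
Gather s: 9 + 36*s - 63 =36*s - 54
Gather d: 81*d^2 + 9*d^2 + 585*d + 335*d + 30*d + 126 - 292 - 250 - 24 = 90*d^2 + 950*d - 440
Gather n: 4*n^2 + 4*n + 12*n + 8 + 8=4*n^2 + 16*n + 16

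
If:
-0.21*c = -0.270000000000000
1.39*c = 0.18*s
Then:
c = 1.29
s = 9.93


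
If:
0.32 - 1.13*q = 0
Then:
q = 0.28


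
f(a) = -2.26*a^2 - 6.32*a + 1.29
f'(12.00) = -60.56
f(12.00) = -399.99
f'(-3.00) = 7.24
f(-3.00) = -0.09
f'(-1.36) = -0.17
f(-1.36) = 5.71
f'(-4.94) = 16.01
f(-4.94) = -22.64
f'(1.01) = -10.89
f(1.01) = -7.40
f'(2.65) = -18.30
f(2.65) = -31.33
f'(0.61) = -9.08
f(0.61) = -3.41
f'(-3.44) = 9.23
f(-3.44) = -3.71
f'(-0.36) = -4.69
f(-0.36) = 3.27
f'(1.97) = -15.22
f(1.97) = -19.93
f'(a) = -4.52*a - 6.32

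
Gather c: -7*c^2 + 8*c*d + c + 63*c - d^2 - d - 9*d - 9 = -7*c^2 + c*(8*d + 64) - d^2 - 10*d - 9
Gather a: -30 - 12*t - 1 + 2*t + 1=-10*t - 30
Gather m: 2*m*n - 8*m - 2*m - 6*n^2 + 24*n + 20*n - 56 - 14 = m*(2*n - 10) - 6*n^2 + 44*n - 70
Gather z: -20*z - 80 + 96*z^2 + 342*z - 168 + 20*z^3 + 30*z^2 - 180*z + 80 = 20*z^3 + 126*z^2 + 142*z - 168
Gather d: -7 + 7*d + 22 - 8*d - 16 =-d - 1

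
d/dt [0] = 0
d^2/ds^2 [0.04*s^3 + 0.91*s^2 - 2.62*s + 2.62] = 0.24*s + 1.82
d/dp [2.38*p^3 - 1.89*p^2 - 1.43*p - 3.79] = 7.14*p^2 - 3.78*p - 1.43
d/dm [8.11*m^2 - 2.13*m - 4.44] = 16.22*m - 2.13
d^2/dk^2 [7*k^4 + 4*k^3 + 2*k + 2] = 12*k*(7*k + 2)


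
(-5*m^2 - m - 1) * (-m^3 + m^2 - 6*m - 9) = 5*m^5 - 4*m^4 + 30*m^3 + 50*m^2 + 15*m + 9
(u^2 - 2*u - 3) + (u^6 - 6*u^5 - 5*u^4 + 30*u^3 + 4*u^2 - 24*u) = u^6 - 6*u^5 - 5*u^4 + 30*u^3 + 5*u^2 - 26*u - 3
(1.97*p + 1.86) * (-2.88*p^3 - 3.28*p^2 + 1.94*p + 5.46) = -5.6736*p^4 - 11.8184*p^3 - 2.279*p^2 + 14.3646*p + 10.1556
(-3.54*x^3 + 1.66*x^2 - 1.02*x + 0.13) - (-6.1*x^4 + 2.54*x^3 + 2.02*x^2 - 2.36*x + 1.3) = 6.1*x^4 - 6.08*x^3 - 0.36*x^2 + 1.34*x - 1.17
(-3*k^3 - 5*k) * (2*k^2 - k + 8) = -6*k^5 + 3*k^4 - 34*k^3 + 5*k^2 - 40*k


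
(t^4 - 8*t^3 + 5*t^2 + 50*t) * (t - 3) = t^5 - 11*t^4 + 29*t^3 + 35*t^2 - 150*t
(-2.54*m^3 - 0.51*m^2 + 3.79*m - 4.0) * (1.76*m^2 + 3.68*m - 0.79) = -4.4704*m^5 - 10.2448*m^4 + 6.8002*m^3 + 7.3101*m^2 - 17.7141*m + 3.16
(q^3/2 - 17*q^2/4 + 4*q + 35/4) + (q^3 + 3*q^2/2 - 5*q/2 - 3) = 3*q^3/2 - 11*q^2/4 + 3*q/2 + 23/4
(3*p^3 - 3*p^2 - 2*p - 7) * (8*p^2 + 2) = 24*p^5 - 24*p^4 - 10*p^3 - 62*p^2 - 4*p - 14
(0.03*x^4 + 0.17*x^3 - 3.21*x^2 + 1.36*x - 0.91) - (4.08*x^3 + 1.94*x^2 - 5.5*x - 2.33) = 0.03*x^4 - 3.91*x^3 - 5.15*x^2 + 6.86*x + 1.42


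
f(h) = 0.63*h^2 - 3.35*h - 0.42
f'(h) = 1.26*h - 3.35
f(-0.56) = 1.65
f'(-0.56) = -4.06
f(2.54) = -4.86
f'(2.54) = -0.15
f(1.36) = -3.81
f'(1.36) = -1.64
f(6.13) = 2.72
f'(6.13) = 4.37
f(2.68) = -4.87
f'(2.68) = 0.03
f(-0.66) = 2.07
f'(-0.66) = -4.18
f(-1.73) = 7.26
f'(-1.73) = -5.53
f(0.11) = -0.78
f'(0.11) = -3.21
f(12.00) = 50.10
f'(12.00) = 11.77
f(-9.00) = 80.76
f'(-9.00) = -14.69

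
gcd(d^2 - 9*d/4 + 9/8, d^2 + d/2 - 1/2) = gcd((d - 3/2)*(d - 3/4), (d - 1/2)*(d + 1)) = 1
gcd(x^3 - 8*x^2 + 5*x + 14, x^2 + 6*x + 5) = x + 1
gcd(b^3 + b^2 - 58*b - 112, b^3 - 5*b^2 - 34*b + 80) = b - 8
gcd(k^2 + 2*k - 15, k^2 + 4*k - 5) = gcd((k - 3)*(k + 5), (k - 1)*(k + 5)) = k + 5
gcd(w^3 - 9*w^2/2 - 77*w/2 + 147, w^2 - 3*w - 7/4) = w - 7/2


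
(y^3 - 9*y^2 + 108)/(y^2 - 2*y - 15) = (y^2 - 12*y + 36)/(y - 5)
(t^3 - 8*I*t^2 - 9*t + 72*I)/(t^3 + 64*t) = (t^2 - 9)/(t*(t + 8*I))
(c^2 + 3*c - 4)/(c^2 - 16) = (c - 1)/(c - 4)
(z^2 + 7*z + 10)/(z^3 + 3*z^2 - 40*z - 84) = (z + 5)/(z^2 + z - 42)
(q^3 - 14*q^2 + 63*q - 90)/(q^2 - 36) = (q^2 - 8*q + 15)/(q + 6)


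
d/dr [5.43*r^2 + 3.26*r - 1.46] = 10.86*r + 3.26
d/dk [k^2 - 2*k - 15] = 2*k - 2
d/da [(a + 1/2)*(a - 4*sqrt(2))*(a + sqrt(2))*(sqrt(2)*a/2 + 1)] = 2*sqrt(2)*a^3 - 6*a^2 + 3*sqrt(2)*a^2/4 - 14*sqrt(2)*a - 2*a - 8 - 7*sqrt(2)/2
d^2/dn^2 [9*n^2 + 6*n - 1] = 18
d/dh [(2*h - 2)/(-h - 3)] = -8/(h + 3)^2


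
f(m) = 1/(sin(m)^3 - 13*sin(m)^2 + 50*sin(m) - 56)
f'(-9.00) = 0.01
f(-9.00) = -0.01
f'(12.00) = -0.00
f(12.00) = -0.01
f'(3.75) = 0.01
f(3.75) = -0.01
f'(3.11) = 0.02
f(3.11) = -0.02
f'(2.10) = 0.03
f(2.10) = -0.05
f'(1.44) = -0.01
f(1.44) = -0.05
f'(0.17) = -0.02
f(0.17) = -0.02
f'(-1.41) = -0.00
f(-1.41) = -0.01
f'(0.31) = -0.02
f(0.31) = -0.02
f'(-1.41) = -0.00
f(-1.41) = -0.01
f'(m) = (-3*sin(m)^2*cos(m) + 26*sin(m)*cos(m) - 50*cos(m))/(sin(m)^3 - 13*sin(m)^2 + 50*sin(m) - 56)^2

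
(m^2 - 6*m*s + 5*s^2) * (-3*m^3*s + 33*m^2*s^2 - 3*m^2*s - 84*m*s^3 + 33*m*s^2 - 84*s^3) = -3*m^5*s + 51*m^4*s^2 - 3*m^4*s - 297*m^3*s^3 + 51*m^3*s^2 + 669*m^2*s^4 - 297*m^2*s^3 - 420*m*s^5 + 669*m*s^4 - 420*s^5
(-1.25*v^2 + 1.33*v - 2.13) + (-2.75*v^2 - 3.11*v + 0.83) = -4.0*v^2 - 1.78*v - 1.3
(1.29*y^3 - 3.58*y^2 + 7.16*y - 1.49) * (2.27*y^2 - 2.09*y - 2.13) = 2.9283*y^5 - 10.8227*y^4 + 20.9877*y^3 - 10.7213*y^2 - 12.1367*y + 3.1737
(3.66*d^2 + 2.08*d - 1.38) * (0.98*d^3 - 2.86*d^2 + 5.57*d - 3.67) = 3.5868*d^5 - 8.4292*d^4 + 13.085*d^3 + 2.1002*d^2 - 15.3202*d + 5.0646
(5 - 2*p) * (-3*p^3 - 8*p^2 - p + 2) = 6*p^4 + p^3 - 38*p^2 - 9*p + 10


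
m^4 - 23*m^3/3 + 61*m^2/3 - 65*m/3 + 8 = (m - 3)*(m - 8/3)*(m - 1)^2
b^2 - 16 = (b - 4)*(b + 4)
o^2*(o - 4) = o^3 - 4*o^2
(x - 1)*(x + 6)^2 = x^3 + 11*x^2 + 24*x - 36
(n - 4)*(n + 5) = n^2 + n - 20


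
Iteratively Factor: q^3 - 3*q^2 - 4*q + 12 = (q - 2)*(q^2 - q - 6) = (q - 2)*(q + 2)*(q - 3)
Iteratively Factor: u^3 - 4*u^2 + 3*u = (u - 1)*(u^2 - 3*u) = u*(u - 1)*(u - 3)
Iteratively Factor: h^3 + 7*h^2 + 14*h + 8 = (h + 1)*(h^2 + 6*h + 8) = (h + 1)*(h + 4)*(h + 2)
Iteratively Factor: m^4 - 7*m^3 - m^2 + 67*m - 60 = (m + 3)*(m^3 - 10*m^2 + 29*m - 20) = (m - 5)*(m + 3)*(m^2 - 5*m + 4) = (m - 5)*(m - 4)*(m + 3)*(m - 1)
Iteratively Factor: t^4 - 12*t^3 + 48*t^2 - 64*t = (t - 4)*(t^3 - 8*t^2 + 16*t) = (t - 4)^2*(t^2 - 4*t) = t*(t - 4)^2*(t - 4)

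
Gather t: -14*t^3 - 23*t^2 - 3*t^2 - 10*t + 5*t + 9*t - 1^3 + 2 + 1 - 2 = -14*t^3 - 26*t^2 + 4*t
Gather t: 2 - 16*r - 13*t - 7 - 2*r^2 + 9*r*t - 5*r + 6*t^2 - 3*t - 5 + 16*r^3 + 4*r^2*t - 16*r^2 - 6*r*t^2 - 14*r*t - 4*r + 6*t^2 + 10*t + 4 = 16*r^3 - 18*r^2 - 25*r + t^2*(12 - 6*r) + t*(4*r^2 - 5*r - 6) - 6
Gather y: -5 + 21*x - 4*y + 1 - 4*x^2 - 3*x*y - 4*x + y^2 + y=-4*x^2 + 17*x + y^2 + y*(-3*x - 3) - 4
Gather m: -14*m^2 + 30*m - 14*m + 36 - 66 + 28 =-14*m^2 + 16*m - 2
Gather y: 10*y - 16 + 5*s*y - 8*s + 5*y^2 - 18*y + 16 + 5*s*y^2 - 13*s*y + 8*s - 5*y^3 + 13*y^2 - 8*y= -5*y^3 + y^2*(5*s + 18) + y*(-8*s - 16)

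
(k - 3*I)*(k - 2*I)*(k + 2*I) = k^3 - 3*I*k^2 + 4*k - 12*I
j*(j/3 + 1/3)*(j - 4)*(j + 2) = j^4/3 - j^3/3 - 10*j^2/3 - 8*j/3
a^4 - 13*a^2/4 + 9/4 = (a - 3/2)*(a - 1)*(a + 1)*(a + 3/2)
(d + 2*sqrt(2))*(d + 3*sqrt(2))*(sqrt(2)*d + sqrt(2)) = sqrt(2)*d^3 + sqrt(2)*d^2 + 10*d^2 + 10*d + 12*sqrt(2)*d + 12*sqrt(2)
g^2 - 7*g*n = g*(g - 7*n)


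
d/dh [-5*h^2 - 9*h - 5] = -10*h - 9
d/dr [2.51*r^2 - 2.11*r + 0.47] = 5.02*r - 2.11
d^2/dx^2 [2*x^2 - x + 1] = 4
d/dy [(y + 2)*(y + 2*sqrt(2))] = 2*y + 2 + 2*sqrt(2)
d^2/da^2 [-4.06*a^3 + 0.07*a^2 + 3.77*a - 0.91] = 0.14 - 24.36*a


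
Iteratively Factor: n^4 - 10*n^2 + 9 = (n + 3)*(n^3 - 3*n^2 - n + 3) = (n - 1)*(n + 3)*(n^2 - 2*n - 3) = (n - 1)*(n + 1)*(n + 3)*(n - 3)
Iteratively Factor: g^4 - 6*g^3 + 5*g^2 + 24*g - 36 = (g - 3)*(g^3 - 3*g^2 - 4*g + 12) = (g - 3)*(g - 2)*(g^2 - g - 6) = (g - 3)*(g - 2)*(g + 2)*(g - 3)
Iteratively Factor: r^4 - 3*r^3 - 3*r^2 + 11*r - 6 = (r + 2)*(r^3 - 5*r^2 + 7*r - 3) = (r - 1)*(r + 2)*(r^2 - 4*r + 3) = (r - 3)*(r - 1)*(r + 2)*(r - 1)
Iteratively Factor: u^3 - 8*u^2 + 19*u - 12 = (u - 3)*(u^2 - 5*u + 4) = (u - 4)*(u - 3)*(u - 1)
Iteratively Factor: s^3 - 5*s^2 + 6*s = (s - 3)*(s^2 - 2*s) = (s - 3)*(s - 2)*(s)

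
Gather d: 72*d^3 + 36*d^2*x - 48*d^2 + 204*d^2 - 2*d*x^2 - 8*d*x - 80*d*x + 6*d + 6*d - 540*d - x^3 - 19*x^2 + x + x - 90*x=72*d^3 + d^2*(36*x + 156) + d*(-2*x^2 - 88*x - 528) - x^3 - 19*x^2 - 88*x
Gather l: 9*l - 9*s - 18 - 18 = 9*l - 9*s - 36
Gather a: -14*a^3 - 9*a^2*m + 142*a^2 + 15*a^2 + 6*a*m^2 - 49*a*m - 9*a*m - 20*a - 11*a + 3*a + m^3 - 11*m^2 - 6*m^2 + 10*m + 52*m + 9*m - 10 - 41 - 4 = -14*a^3 + a^2*(157 - 9*m) + a*(6*m^2 - 58*m - 28) + m^3 - 17*m^2 + 71*m - 55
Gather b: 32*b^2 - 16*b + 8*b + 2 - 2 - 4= 32*b^2 - 8*b - 4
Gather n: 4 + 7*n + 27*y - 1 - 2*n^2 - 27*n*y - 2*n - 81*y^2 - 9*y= -2*n^2 + n*(5 - 27*y) - 81*y^2 + 18*y + 3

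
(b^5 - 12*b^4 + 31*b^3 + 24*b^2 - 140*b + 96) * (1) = b^5 - 12*b^4 + 31*b^3 + 24*b^2 - 140*b + 96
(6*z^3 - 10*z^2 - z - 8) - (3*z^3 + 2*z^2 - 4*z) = 3*z^3 - 12*z^2 + 3*z - 8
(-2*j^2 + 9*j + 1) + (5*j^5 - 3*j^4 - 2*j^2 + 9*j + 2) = 5*j^5 - 3*j^4 - 4*j^2 + 18*j + 3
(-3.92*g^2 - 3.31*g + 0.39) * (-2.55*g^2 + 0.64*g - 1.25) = 9.996*g^4 + 5.9317*g^3 + 1.7871*g^2 + 4.3871*g - 0.4875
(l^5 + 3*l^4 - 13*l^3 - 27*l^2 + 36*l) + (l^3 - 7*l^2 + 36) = l^5 + 3*l^4 - 12*l^3 - 34*l^2 + 36*l + 36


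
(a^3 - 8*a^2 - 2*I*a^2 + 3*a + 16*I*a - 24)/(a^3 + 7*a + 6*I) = (a - 8)/(a + 2*I)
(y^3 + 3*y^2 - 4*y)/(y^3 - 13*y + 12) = y/(y - 3)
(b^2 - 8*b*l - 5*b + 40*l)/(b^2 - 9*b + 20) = (b - 8*l)/(b - 4)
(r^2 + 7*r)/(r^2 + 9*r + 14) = r/(r + 2)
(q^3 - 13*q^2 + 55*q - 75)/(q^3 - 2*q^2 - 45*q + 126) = (q^2 - 10*q + 25)/(q^2 + q - 42)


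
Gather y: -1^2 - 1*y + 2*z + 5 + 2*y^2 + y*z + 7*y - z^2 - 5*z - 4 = 2*y^2 + y*(z + 6) - z^2 - 3*z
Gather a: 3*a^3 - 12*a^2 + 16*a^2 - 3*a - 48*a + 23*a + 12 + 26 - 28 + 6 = 3*a^3 + 4*a^2 - 28*a + 16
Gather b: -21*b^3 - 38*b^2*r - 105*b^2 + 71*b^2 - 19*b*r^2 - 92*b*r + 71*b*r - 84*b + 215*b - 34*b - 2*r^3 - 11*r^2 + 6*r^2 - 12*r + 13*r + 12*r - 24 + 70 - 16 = -21*b^3 + b^2*(-38*r - 34) + b*(-19*r^2 - 21*r + 97) - 2*r^3 - 5*r^2 + 13*r + 30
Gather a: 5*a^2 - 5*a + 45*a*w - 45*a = 5*a^2 + a*(45*w - 50)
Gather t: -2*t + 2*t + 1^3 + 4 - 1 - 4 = 0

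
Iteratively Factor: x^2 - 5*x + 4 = (x - 1)*(x - 4)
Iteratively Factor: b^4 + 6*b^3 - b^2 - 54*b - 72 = (b - 3)*(b^3 + 9*b^2 + 26*b + 24) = (b - 3)*(b + 2)*(b^2 + 7*b + 12) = (b - 3)*(b + 2)*(b + 3)*(b + 4)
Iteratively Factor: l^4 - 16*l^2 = (l - 4)*(l^3 + 4*l^2) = l*(l - 4)*(l^2 + 4*l) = l*(l - 4)*(l + 4)*(l)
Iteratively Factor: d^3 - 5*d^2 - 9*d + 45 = (d - 3)*(d^2 - 2*d - 15) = (d - 5)*(d - 3)*(d + 3)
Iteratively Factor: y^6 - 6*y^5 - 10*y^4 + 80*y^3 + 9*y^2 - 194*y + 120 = (y - 5)*(y^5 - y^4 - 15*y^3 + 5*y^2 + 34*y - 24) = (y - 5)*(y - 1)*(y^4 - 15*y^2 - 10*y + 24) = (y - 5)*(y - 4)*(y - 1)*(y^3 + 4*y^2 + y - 6) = (y - 5)*(y - 4)*(y - 1)^2*(y^2 + 5*y + 6) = (y - 5)*(y - 4)*(y - 1)^2*(y + 2)*(y + 3)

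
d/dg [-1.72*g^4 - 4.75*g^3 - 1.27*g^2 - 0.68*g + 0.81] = -6.88*g^3 - 14.25*g^2 - 2.54*g - 0.68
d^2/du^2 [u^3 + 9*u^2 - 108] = 6*u + 18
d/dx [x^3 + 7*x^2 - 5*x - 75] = 3*x^2 + 14*x - 5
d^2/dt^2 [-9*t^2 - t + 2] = -18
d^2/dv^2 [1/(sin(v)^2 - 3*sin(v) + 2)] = (-4*sin(v)^3 + 5*sin(v)^2 + 10*sin(v) - 14)/((sin(v) - 2)^3*(sin(v) - 1)^2)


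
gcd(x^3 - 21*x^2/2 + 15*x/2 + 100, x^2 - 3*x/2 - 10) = x + 5/2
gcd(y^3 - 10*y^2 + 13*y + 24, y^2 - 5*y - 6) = y + 1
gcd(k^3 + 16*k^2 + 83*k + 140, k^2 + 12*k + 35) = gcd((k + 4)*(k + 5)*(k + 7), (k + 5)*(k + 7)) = k^2 + 12*k + 35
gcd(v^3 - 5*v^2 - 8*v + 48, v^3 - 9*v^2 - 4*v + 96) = v^2 - v - 12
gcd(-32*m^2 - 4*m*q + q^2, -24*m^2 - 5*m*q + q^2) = -8*m + q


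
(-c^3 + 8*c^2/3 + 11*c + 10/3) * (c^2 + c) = -c^5 + 5*c^4/3 + 41*c^3/3 + 43*c^2/3 + 10*c/3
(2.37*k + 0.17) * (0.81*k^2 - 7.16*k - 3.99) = 1.9197*k^3 - 16.8315*k^2 - 10.6735*k - 0.6783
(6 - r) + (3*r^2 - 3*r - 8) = 3*r^2 - 4*r - 2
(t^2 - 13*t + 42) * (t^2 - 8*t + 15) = t^4 - 21*t^3 + 161*t^2 - 531*t + 630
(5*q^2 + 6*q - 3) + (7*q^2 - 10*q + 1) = 12*q^2 - 4*q - 2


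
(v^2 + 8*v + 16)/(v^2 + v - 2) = (v^2 + 8*v + 16)/(v^2 + v - 2)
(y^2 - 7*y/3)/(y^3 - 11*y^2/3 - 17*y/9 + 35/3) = 3*y/(3*y^2 - 4*y - 15)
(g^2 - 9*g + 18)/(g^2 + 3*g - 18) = (g - 6)/(g + 6)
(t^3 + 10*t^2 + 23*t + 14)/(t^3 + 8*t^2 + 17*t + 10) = (t + 7)/(t + 5)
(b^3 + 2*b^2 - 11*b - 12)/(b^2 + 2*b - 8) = (b^2 - 2*b - 3)/(b - 2)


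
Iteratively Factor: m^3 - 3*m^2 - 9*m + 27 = (m - 3)*(m^2 - 9) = (m - 3)*(m + 3)*(m - 3)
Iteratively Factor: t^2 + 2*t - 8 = (t + 4)*(t - 2)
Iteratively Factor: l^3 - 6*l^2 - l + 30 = (l - 3)*(l^2 - 3*l - 10) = (l - 5)*(l - 3)*(l + 2)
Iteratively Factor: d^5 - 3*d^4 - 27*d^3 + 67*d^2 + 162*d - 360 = (d - 2)*(d^4 - d^3 - 29*d^2 + 9*d + 180) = (d - 2)*(d + 3)*(d^3 - 4*d^2 - 17*d + 60) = (d - 3)*(d - 2)*(d + 3)*(d^2 - d - 20) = (d - 5)*(d - 3)*(d - 2)*(d + 3)*(d + 4)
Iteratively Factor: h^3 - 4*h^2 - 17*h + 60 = (h - 3)*(h^2 - h - 20) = (h - 3)*(h + 4)*(h - 5)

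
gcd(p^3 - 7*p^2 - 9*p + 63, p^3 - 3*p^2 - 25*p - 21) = p^2 - 4*p - 21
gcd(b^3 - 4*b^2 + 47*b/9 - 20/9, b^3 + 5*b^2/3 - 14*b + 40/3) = b - 4/3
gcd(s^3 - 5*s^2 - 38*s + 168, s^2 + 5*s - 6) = s + 6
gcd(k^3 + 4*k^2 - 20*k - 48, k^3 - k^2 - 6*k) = k + 2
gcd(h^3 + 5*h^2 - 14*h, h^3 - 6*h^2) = h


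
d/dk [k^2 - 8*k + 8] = 2*k - 8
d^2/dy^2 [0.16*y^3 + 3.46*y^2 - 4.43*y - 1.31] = 0.96*y + 6.92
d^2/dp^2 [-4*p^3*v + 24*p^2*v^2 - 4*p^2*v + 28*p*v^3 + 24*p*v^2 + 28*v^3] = 8*v*(-3*p + 6*v - 1)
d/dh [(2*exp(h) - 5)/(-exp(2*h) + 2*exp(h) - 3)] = 2*(-(1 - exp(h))*(2*exp(h) - 5) - exp(2*h) + 2*exp(h) - 3)*exp(h)/(exp(2*h) - 2*exp(h) + 3)^2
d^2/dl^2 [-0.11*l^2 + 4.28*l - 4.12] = -0.220000000000000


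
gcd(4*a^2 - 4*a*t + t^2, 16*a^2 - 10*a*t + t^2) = -2*a + t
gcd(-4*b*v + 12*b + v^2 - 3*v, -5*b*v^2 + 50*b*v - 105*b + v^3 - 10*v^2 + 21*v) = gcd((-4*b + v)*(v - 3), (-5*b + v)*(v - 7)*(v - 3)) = v - 3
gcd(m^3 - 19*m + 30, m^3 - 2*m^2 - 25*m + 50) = m^2 + 3*m - 10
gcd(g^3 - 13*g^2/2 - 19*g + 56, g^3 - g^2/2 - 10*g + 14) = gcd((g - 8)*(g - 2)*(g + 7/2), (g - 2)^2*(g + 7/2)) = g^2 + 3*g/2 - 7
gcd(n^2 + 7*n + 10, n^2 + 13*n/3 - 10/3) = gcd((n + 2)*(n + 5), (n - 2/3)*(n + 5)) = n + 5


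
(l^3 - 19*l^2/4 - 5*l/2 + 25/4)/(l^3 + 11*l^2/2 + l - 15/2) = (4*l^2 - 15*l - 25)/(2*(2*l^2 + 13*l + 15))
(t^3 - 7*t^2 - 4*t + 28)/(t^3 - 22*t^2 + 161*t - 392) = (t^2 - 4)/(t^2 - 15*t + 56)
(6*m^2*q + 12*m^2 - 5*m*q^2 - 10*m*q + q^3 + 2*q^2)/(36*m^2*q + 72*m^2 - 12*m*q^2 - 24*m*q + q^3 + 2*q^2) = (6*m^2 - 5*m*q + q^2)/(36*m^2 - 12*m*q + q^2)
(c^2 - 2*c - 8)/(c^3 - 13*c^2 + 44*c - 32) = (c + 2)/(c^2 - 9*c + 8)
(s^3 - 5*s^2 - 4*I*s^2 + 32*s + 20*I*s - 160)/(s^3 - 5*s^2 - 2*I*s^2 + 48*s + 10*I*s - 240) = (s + 4*I)/(s + 6*I)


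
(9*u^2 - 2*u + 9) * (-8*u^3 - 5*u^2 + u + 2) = -72*u^5 - 29*u^4 - 53*u^3 - 29*u^2 + 5*u + 18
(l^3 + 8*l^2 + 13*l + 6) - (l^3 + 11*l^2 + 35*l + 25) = -3*l^2 - 22*l - 19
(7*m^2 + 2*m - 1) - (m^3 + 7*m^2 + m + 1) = -m^3 + m - 2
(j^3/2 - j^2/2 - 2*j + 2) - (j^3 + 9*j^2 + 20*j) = -j^3/2 - 19*j^2/2 - 22*j + 2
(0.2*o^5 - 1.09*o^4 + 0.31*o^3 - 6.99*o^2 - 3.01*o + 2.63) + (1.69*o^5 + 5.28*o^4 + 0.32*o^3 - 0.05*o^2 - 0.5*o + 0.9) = 1.89*o^5 + 4.19*o^4 + 0.63*o^3 - 7.04*o^2 - 3.51*o + 3.53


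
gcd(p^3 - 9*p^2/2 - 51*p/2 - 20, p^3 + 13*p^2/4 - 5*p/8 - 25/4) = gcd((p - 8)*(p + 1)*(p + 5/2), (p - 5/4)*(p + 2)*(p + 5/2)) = p + 5/2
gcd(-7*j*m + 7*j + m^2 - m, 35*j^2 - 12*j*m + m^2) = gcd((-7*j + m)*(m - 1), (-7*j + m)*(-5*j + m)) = 7*j - m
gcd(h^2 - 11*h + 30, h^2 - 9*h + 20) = h - 5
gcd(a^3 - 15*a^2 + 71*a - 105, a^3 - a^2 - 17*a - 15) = a - 5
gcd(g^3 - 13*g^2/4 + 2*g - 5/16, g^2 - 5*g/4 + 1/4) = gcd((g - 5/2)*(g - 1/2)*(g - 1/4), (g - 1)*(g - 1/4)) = g - 1/4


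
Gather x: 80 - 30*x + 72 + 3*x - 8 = 144 - 27*x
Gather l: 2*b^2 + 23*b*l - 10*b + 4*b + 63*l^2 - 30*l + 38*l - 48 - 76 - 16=2*b^2 - 6*b + 63*l^2 + l*(23*b + 8) - 140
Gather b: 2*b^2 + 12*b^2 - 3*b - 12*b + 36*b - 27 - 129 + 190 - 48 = 14*b^2 + 21*b - 14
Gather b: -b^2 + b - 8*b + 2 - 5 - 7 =-b^2 - 7*b - 10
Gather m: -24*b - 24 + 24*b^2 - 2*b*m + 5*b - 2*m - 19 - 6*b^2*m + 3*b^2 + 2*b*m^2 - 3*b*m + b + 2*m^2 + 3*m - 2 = 27*b^2 - 18*b + m^2*(2*b + 2) + m*(-6*b^2 - 5*b + 1) - 45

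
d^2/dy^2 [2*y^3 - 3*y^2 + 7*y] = 12*y - 6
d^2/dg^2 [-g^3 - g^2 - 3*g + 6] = -6*g - 2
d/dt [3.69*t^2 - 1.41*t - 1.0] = 7.38*t - 1.41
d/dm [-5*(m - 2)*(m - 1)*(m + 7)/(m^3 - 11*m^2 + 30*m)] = 5*(15*m^4 - 98*m^3 + 131*m^2 - 308*m + 420)/(m^2*(m^4 - 22*m^3 + 181*m^2 - 660*m + 900))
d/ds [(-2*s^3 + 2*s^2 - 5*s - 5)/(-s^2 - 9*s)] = (2*s^4 + 36*s^3 - 23*s^2 - 10*s - 45)/(s^2*(s^2 + 18*s + 81))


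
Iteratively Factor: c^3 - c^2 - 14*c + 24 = (c - 2)*(c^2 + c - 12) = (c - 3)*(c - 2)*(c + 4)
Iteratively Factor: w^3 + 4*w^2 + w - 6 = (w + 2)*(w^2 + 2*w - 3) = (w - 1)*(w + 2)*(w + 3)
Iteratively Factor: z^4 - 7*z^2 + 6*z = (z - 2)*(z^3 + 2*z^2 - 3*z) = (z - 2)*(z + 3)*(z^2 - z) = (z - 2)*(z - 1)*(z + 3)*(z)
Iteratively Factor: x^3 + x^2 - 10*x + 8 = (x + 4)*(x^2 - 3*x + 2) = (x - 1)*(x + 4)*(x - 2)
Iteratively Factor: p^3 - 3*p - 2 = (p - 2)*(p^2 + 2*p + 1) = (p - 2)*(p + 1)*(p + 1)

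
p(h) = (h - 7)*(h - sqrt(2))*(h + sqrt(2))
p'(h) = (h - 7)*(h - sqrt(2)) + (h - 7)*(h + sqrt(2)) + (h - sqrt(2))*(h + sqrt(2))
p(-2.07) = -20.72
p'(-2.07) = 39.83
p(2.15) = -12.72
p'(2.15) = -18.23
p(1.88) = -7.86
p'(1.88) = -17.72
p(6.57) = -17.70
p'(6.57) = 35.51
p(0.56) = 10.86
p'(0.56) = -8.90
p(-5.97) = -436.32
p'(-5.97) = 188.50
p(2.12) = -12.17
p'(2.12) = -18.20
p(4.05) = -42.49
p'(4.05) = -9.49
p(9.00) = 158.00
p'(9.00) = 115.00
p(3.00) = -28.00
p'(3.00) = -17.00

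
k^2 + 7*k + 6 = (k + 1)*(k + 6)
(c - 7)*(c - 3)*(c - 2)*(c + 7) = c^4 - 5*c^3 - 43*c^2 + 245*c - 294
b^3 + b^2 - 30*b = b*(b - 5)*(b + 6)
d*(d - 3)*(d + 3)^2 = d^4 + 3*d^3 - 9*d^2 - 27*d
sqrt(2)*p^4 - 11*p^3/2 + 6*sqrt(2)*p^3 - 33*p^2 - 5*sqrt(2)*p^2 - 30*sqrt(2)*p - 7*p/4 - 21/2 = (p + 6)*(p - 7*sqrt(2)/2)*(p + sqrt(2)/2)*(sqrt(2)*p + 1/2)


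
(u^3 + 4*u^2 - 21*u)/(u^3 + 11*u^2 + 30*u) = (u^2 + 4*u - 21)/(u^2 + 11*u + 30)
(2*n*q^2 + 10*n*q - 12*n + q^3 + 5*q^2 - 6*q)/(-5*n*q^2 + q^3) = (-2*n*q^2 - 10*n*q + 12*n - q^3 - 5*q^2 + 6*q)/(q^2*(5*n - q))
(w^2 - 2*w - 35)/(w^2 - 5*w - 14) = (w + 5)/(w + 2)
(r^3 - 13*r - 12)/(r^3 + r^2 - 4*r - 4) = (r^2 - r - 12)/(r^2 - 4)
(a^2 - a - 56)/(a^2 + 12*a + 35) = (a - 8)/(a + 5)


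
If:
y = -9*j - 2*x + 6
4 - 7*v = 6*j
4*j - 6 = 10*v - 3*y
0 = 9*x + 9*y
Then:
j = 208/277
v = -20/277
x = -210/277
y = 210/277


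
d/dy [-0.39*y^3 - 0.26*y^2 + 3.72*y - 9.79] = -1.17*y^2 - 0.52*y + 3.72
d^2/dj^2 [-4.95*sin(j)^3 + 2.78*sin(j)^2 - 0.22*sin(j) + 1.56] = 3.9325*sin(j) - 11.1375*sin(3*j) + 5.56*cos(2*j)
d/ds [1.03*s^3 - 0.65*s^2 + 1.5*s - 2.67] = 3.09*s^2 - 1.3*s + 1.5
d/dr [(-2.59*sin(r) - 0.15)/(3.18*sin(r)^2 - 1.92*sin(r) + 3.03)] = (8.2362*sin(r)^2 + 0.954*sin(r) - 8.1357)*cos(r)/(10.1124*sin(r)^4 - 12.2112*sin(r)^3 + 22.9572*sin(r)^2 - 11.6352*sin(r) + 9.1809)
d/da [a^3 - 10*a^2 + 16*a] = 3*a^2 - 20*a + 16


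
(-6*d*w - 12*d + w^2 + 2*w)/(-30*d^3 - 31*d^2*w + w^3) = (w + 2)/(5*d^2 + 6*d*w + w^2)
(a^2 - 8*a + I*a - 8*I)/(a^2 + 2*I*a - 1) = (a - 8)/(a + I)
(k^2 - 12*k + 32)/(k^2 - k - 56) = (k - 4)/(k + 7)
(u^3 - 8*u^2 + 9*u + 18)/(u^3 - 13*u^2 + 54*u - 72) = (u + 1)/(u - 4)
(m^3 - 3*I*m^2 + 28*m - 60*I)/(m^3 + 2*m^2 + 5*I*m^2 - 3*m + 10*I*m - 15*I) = (m^2 - 8*I*m - 12)/(m^2 + 2*m - 3)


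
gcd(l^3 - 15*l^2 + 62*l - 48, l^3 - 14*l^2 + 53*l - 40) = l^2 - 9*l + 8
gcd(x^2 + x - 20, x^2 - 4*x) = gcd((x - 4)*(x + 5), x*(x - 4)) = x - 4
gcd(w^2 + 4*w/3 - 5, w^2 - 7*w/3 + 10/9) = w - 5/3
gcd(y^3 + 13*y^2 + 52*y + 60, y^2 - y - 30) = y + 5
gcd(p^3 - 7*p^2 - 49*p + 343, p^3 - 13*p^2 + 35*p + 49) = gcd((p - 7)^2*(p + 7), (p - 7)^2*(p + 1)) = p^2 - 14*p + 49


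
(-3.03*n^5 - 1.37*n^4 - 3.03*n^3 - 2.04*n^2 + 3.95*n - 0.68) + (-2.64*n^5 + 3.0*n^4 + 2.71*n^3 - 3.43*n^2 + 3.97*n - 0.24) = -5.67*n^5 + 1.63*n^4 - 0.32*n^3 - 5.47*n^2 + 7.92*n - 0.92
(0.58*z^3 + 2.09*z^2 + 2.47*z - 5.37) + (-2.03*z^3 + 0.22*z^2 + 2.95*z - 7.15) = -1.45*z^3 + 2.31*z^2 + 5.42*z - 12.52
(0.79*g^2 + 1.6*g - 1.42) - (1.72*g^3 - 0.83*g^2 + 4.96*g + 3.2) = -1.72*g^3 + 1.62*g^2 - 3.36*g - 4.62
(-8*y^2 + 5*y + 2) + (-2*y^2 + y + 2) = -10*y^2 + 6*y + 4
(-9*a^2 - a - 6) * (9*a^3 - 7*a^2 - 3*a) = -81*a^5 + 54*a^4 - 20*a^3 + 45*a^2 + 18*a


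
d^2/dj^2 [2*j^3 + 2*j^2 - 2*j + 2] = 12*j + 4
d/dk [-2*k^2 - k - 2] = -4*k - 1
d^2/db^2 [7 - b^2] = -2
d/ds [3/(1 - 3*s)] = 9/(3*s - 1)^2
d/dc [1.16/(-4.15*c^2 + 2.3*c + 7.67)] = (9.628*c - 2.668)/(-4.15*c^2 + 2.3*c + 7.67)^2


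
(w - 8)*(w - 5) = w^2 - 13*w + 40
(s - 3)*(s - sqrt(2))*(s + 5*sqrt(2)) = s^3 - 3*s^2 + 4*sqrt(2)*s^2 - 12*sqrt(2)*s - 10*s + 30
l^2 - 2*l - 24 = (l - 6)*(l + 4)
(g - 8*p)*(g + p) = g^2 - 7*g*p - 8*p^2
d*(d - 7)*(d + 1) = d^3 - 6*d^2 - 7*d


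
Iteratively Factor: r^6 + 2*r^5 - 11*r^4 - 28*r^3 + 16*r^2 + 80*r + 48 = (r + 1)*(r^5 + r^4 - 12*r^3 - 16*r^2 + 32*r + 48) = (r + 1)*(r + 2)*(r^4 - r^3 - 10*r^2 + 4*r + 24) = (r - 3)*(r + 1)*(r + 2)*(r^3 + 2*r^2 - 4*r - 8) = (r - 3)*(r + 1)*(r + 2)^2*(r^2 - 4) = (r - 3)*(r + 1)*(r + 2)^3*(r - 2)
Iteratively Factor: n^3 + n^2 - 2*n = (n + 2)*(n^2 - n) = (n - 1)*(n + 2)*(n)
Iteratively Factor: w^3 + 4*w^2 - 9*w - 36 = (w - 3)*(w^2 + 7*w + 12) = (w - 3)*(w + 4)*(w + 3)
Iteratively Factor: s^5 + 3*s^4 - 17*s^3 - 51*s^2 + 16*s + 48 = (s + 4)*(s^4 - s^3 - 13*s^2 + s + 12) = (s + 1)*(s + 4)*(s^3 - 2*s^2 - 11*s + 12) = (s - 4)*(s + 1)*(s + 4)*(s^2 + 2*s - 3) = (s - 4)*(s - 1)*(s + 1)*(s + 4)*(s + 3)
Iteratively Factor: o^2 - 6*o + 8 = (o - 2)*(o - 4)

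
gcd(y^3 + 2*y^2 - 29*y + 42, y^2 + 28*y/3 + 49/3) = y + 7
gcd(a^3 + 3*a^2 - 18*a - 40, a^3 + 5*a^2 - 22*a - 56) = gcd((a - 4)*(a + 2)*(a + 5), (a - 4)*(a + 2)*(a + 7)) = a^2 - 2*a - 8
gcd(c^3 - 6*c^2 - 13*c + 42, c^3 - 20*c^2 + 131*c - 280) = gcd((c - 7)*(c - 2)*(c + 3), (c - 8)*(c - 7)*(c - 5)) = c - 7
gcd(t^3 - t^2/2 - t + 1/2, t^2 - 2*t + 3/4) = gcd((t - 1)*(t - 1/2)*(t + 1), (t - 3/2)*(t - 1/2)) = t - 1/2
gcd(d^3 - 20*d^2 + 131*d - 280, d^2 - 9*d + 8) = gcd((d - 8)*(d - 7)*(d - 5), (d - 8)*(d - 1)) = d - 8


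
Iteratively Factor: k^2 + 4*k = (k + 4)*(k)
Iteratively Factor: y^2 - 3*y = (y - 3)*(y)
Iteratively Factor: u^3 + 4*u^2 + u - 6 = (u + 2)*(u^2 + 2*u - 3) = (u - 1)*(u + 2)*(u + 3)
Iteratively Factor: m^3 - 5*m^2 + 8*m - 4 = (m - 1)*(m^2 - 4*m + 4) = (m - 2)*(m - 1)*(m - 2)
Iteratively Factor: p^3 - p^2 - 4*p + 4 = (p + 2)*(p^2 - 3*p + 2) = (p - 1)*(p + 2)*(p - 2)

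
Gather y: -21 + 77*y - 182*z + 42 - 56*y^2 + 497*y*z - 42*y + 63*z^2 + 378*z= -56*y^2 + y*(497*z + 35) + 63*z^2 + 196*z + 21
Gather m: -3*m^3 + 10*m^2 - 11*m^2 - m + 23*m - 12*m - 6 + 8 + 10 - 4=-3*m^3 - m^2 + 10*m + 8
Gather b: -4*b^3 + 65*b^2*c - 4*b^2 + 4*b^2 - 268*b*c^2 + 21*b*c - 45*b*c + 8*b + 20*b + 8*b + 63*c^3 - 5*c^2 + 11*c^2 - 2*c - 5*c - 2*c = -4*b^3 + 65*b^2*c + b*(-268*c^2 - 24*c + 36) + 63*c^3 + 6*c^2 - 9*c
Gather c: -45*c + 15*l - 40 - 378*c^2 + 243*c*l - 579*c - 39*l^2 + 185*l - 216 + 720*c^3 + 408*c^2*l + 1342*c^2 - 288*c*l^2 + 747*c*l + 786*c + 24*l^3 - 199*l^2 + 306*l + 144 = 720*c^3 + c^2*(408*l + 964) + c*(-288*l^2 + 990*l + 162) + 24*l^3 - 238*l^2 + 506*l - 112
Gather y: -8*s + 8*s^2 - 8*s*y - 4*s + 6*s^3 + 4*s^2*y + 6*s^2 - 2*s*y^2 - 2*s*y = 6*s^3 + 14*s^2 - 2*s*y^2 - 12*s + y*(4*s^2 - 10*s)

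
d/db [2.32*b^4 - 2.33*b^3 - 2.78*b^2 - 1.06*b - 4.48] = 9.28*b^3 - 6.99*b^2 - 5.56*b - 1.06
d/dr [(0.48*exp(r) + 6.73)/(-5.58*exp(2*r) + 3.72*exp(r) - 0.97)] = (2.6784*exp(2*r) + 75.1068*exp(r) - 25.5012)*exp(r)/(31.1364*exp(4*r) - 41.5152*exp(3*r) + 24.6636*exp(2*r) - 7.2168*exp(r) + 0.9409)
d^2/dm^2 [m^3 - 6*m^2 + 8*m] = 6*m - 12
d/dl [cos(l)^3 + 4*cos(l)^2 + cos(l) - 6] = (3*sin(l)^2 - 8*cos(l) - 4)*sin(l)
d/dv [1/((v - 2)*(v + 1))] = (1 - 2*v)/(v^4 - 2*v^3 - 3*v^2 + 4*v + 4)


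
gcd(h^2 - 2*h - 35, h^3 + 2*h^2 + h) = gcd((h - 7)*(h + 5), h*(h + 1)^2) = 1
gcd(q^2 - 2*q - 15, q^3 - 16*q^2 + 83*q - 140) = q - 5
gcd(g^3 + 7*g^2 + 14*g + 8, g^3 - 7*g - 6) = g^2 + 3*g + 2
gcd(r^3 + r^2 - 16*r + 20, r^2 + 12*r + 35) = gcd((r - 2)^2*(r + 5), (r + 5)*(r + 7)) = r + 5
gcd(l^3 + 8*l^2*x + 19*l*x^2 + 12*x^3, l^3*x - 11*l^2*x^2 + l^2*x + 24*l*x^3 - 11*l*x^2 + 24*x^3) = 1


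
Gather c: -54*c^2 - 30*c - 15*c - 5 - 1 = -54*c^2 - 45*c - 6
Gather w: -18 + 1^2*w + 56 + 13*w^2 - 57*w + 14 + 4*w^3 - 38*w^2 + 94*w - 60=4*w^3 - 25*w^2 + 38*w - 8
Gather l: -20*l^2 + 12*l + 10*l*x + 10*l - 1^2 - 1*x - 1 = -20*l^2 + l*(10*x + 22) - x - 2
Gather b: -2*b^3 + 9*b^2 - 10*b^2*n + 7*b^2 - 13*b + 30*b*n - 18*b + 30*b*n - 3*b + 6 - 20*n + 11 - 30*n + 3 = -2*b^3 + b^2*(16 - 10*n) + b*(60*n - 34) - 50*n + 20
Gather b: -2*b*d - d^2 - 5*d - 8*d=-2*b*d - d^2 - 13*d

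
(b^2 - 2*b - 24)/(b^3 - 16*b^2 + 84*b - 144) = (b + 4)/(b^2 - 10*b + 24)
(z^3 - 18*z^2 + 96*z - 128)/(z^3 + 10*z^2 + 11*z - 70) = (z^2 - 16*z + 64)/(z^2 + 12*z + 35)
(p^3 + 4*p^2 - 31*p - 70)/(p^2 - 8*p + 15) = (p^2 + 9*p + 14)/(p - 3)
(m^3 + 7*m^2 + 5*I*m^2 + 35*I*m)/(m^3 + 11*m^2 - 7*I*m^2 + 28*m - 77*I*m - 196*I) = m*(m + 5*I)/(m^2 + m*(4 - 7*I) - 28*I)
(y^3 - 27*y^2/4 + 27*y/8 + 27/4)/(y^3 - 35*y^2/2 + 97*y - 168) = (8*y^2 - 6*y - 9)/(4*(2*y^2 - 23*y + 56))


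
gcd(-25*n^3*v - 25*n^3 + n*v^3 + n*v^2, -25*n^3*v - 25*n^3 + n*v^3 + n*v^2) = -25*n^3*v - 25*n^3 + n*v^3 + n*v^2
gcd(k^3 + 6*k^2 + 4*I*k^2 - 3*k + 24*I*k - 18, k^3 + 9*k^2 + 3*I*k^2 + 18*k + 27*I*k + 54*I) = k^2 + k*(6 + 3*I) + 18*I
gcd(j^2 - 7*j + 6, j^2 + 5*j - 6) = j - 1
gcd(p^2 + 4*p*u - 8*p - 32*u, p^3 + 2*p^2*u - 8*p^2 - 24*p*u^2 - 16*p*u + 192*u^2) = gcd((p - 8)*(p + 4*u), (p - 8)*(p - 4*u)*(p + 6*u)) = p - 8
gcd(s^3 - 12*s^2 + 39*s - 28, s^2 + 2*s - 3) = s - 1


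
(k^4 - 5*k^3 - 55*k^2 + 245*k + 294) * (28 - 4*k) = -4*k^5 + 48*k^4 + 80*k^3 - 2520*k^2 + 5684*k + 8232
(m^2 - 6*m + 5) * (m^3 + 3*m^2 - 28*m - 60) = m^5 - 3*m^4 - 41*m^3 + 123*m^2 + 220*m - 300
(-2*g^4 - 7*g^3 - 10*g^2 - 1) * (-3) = 6*g^4 + 21*g^3 + 30*g^2 + 3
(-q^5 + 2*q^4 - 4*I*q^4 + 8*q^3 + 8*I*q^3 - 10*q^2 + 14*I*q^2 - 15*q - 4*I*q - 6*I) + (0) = -q^5 + 2*q^4 - 4*I*q^4 + 8*q^3 + 8*I*q^3 - 10*q^2 + 14*I*q^2 - 15*q - 4*I*q - 6*I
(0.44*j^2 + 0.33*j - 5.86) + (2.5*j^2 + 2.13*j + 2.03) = 2.94*j^2 + 2.46*j - 3.83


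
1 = 1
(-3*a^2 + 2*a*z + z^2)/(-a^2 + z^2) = (3*a + z)/(a + z)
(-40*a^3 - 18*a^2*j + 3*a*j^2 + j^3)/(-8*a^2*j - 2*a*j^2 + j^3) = (5*a + j)/j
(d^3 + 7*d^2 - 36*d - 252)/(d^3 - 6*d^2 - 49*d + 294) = (d + 6)/(d - 7)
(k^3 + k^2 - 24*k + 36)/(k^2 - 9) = (k^2 + 4*k - 12)/(k + 3)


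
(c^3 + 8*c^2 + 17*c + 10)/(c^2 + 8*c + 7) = (c^2 + 7*c + 10)/(c + 7)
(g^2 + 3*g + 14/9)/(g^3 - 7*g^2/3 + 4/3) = (g + 7/3)/(g^2 - 3*g + 2)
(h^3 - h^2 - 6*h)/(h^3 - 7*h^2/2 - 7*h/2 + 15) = 2*h/(2*h - 5)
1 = 1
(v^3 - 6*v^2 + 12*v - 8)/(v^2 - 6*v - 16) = (-v^3 + 6*v^2 - 12*v + 8)/(-v^2 + 6*v + 16)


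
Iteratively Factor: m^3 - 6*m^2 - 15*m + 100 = (m + 4)*(m^2 - 10*m + 25) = (m - 5)*(m + 4)*(m - 5)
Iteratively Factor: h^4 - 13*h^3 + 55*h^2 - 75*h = (h - 5)*(h^3 - 8*h^2 + 15*h) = (h - 5)^2*(h^2 - 3*h) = h*(h - 5)^2*(h - 3)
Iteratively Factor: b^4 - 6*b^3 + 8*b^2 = (b - 2)*(b^3 - 4*b^2) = (b - 4)*(b - 2)*(b^2) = b*(b - 4)*(b - 2)*(b)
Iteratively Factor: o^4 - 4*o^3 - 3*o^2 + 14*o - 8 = (o + 2)*(o^3 - 6*o^2 + 9*o - 4) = (o - 1)*(o + 2)*(o^2 - 5*o + 4) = (o - 1)^2*(o + 2)*(o - 4)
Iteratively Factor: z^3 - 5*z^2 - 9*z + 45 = (z - 5)*(z^2 - 9) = (z - 5)*(z - 3)*(z + 3)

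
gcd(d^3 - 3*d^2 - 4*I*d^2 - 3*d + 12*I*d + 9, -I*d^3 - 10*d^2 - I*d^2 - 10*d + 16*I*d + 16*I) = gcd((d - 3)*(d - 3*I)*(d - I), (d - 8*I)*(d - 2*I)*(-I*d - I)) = 1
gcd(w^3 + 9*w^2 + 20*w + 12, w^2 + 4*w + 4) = w + 2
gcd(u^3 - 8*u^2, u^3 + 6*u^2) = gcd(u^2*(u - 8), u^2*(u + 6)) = u^2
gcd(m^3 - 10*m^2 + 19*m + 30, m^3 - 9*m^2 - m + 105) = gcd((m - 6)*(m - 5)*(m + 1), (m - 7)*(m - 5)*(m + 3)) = m - 5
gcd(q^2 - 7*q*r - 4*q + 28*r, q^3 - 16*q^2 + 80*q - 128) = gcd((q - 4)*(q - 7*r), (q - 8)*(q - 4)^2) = q - 4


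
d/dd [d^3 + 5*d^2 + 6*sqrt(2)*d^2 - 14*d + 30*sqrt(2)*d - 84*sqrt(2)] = 3*d^2 + 10*d + 12*sqrt(2)*d - 14 + 30*sqrt(2)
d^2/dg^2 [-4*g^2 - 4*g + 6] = -8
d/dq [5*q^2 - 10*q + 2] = 10*q - 10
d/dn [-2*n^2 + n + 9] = 1 - 4*n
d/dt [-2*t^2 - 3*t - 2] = -4*t - 3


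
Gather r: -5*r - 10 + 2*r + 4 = -3*r - 6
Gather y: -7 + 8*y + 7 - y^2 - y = -y^2 + 7*y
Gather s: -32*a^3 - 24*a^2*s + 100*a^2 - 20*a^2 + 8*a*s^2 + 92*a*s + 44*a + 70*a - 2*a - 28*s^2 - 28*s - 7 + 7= -32*a^3 + 80*a^2 + 112*a + s^2*(8*a - 28) + s*(-24*a^2 + 92*a - 28)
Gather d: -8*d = -8*d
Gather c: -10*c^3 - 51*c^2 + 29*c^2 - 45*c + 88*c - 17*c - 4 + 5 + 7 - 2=-10*c^3 - 22*c^2 + 26*c + 6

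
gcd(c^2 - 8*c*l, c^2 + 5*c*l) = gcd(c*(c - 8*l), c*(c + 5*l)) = c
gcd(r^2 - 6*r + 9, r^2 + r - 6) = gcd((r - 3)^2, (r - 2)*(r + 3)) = 1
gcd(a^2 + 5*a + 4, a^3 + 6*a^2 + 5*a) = a + 1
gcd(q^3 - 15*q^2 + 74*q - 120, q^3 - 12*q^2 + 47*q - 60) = q^2 - 9*q + 20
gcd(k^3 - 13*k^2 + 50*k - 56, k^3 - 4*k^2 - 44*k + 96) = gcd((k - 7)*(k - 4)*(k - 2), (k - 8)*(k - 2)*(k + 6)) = k - 2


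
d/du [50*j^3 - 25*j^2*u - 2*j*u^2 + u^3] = -25*j^2 - 4*j*u + 3*u^2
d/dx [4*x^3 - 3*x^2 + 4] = 6*x*(2*x - 1)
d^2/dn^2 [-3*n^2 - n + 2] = -6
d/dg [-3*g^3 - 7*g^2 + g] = -9*g^2 - 14*g + 1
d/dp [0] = 0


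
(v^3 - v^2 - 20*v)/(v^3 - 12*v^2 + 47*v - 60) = v*(v + 4)/(v^2 - 7*v + 12)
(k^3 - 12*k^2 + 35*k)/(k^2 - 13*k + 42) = k*(k - 5)/(k - 6)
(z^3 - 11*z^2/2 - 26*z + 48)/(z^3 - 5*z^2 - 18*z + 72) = (z^2 - 19*z/2 + 12)/(z^2 - 9*z + 18)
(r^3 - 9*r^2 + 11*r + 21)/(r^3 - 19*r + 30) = (r^2 - 6*r - 7)/(r^2 + 3*r - 10)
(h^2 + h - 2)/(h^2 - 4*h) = (h^2 + h - 2)/(h*(h - 4))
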